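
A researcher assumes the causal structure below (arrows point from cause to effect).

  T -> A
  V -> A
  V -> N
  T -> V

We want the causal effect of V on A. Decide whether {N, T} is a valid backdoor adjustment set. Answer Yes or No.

Backdoor paths from V to A (paths whose first edge points into V):
  P1: V <- T -> A
Condition 1 (no descendant of V in the set): FAILS — N is a descendant of V.
Condition 2 (every backdoor path blocked by {N, T}):
  P1: blocked at fork node T ∈ conditioning set.
{N, T} does not satisfy the backdoor criterion.

No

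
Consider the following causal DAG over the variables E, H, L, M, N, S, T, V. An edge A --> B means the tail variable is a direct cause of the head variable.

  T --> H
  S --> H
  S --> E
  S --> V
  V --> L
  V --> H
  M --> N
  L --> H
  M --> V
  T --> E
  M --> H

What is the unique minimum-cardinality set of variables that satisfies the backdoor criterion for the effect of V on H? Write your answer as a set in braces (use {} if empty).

{M, S}

Variables eligible for adjustment (non-descendants of V, excluding V and H): {E, M, N, S, T}.
Backdoor paths from V to H:
  P1: V <- M -> H
  P2: V <- S -> E <- T -> H
  P3: V <- S -> H
The empty set is not sufficient: P1 (V <- M -> H) has no collider blocking it and no conditioned non-collider, so it is open.
Try {M, S}:
  P1: blocked at fork node M ∈ conditioning set.
  P2: blocked at fork node S ∈ conditioning set.
  P3: blocked at fork node S ∈ conditioning set.
{M, S} contains no descendant of V and blocks every backdoor path.
Every element of {M, S} is needed (dropping M leaves P1 open; dropping S leaves P3 open), so no proper subset is valid.
Among all size-2 subsets of the eligible variables, only {M, S} blocks every backdoor path, so it is the unique smallest valid adjustment set.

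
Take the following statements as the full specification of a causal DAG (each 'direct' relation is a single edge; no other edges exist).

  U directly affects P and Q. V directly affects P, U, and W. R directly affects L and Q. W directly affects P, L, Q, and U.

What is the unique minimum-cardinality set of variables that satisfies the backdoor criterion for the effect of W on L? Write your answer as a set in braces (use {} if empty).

Variables eligible for adjustment (non-descendants of W, excluding W and L): {R, V}.
Backdoor paths from W to L:
  P1: W <- V -> U -> Q <- R -> L
  P2: W <- V -> P <- U -> Q <- R -> L
Each backdoor path contains an unconditioned collider, so every path is already blocked with the empty conditioning set:
  P1: blocked at collider Q (neither it nor any descendant is in the conditioning set).
  P2: blocked at collider P (neither it nor any descendant is in the conditioning set).
The empty set is therefore the unique smallest valid set.

{}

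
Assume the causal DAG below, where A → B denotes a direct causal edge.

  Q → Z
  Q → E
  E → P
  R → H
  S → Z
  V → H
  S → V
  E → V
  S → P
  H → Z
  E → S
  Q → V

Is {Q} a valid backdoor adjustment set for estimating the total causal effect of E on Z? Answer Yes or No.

Yes

Backdoor paths from E to Z (paths whose first edge points into E):
  P1: E <- Q -> V <- S -> Z
  P2: E <- Q -> V -> H -> Z
  P3: E <- Q -> Z
Condition 1 (no descendant of E in the set): holds — descendants of E are {H, P, S, V, Z}; none are in {Q}.
Condition 2 (every backdoor path blocked by {Q}):
  P1: blocked at fork node Q ∈ conditioning set.
  P2: blocked at fork node Q ∈ conditioning set.
  P3: blocked at fork node Q ∈ conditioning set.
{Q} satisfies the backdoor criterion.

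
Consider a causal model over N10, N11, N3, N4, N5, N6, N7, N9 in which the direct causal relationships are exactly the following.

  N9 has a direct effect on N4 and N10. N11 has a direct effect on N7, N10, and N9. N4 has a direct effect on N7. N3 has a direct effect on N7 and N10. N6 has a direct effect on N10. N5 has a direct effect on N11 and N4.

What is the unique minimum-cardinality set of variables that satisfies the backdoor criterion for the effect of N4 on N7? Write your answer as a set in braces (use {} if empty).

{N11}

Variables eligible for adjustment (non-descendants of N4, excluding N4 and N7): {N10, N11, N3, N5, N6, N9}.
Backdoor paths from N4 to N7:
  P1: N4 <- N5 -> N11 -> N9 -> N10 <- N3 -> N7
  P2: N4 <- N5 -> N11 -> N10 <- N3 -> N7
  P3: N4 <- N5 -> N11 -> N7
  P4: N4 <- N9 <- N11 -> N10 <- N3 -> N7
  P5: N4 <- N9 <- N11 -> N7
  P6: N4 <- N9 -> N10 <- N11 -> N7
  P7: N4 <- N9 -> N10 <- N3 -> N7
The empty set is not sufficient: P3 (N4 <- N5 -> N11 -> N7) has no collider blocking it and no conditioned non-collider, so it is open.
Try {N11}:
  P1: blocked at chain node N11 ∈ conditioning set.
  P2: blocked at chain node N11 ∈ conditioning set.
  P3: blocked at chain node N11 ∈ conditioning set.
  P4: blocked at fork node N11 ∈ conditioning set.
  P5: blocked at fork node N11 ∈ conditioning set.
  P6: blocked at collider N10 (neither it nor any descendant is in the conditioning set).
  P7: blocked at collider N10 (neither it nor any descendant is in the conditioning set).
{N11} contains no descendant of N4 and blocks every backdoor path.
No other singleton works — e.g. {N5} leaves P5 open — so {N11} is the unique smallest valid adjustment set.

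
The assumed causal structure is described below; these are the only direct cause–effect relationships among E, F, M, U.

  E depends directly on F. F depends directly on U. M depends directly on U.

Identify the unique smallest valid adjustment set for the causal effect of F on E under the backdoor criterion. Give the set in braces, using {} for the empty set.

Variables eligible for adjustment (non-descendants of F, excluding F and E): {M, U}.
Backdoor paths from F to E:
  (none)
With no backdoor paths the empty set already satisfies the criterion, and it is trivially minimal.

{}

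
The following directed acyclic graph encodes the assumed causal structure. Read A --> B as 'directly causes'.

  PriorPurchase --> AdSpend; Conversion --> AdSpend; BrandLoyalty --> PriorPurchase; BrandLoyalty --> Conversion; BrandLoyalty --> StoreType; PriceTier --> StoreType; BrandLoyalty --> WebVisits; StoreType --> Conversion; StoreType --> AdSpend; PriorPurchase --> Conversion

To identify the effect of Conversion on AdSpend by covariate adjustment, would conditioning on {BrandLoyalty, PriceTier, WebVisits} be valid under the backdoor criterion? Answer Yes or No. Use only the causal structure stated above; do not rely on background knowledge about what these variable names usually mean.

Backdoor paths from Conversion to AdSpend (paths whose first edge points into Conversion):
  P1: Conversion <- BrandLoyalty -> StoreType -> AdSpend
  P2: Conversion <- BrandLoyalty -> PriorPurchase -> AdSpend
  P3: Conversion <- StoreType <- BrandLoyalty -> PriorPurchase -> AdSpend
  P4: Conversion <- StoreType -> AdSpend
  P5: Conversion <- PriorPurchase <- BrandLoyalty -> StoreType -> AdSpend
  P6: Conversion <- PriorPurchase -> AdSpend
Condition 1 (no descendant of Conversion in the set): holds — descendants of Conversion are {AdSpend}; none are in {BrandLoyalty, PriceTier, WebVisits}.
Condition 2 (every backdoor path blocked by {BrandLoyalty, PriceTier, WebVisits}):
  P1: blocked at fork node BrandLoyalty ∈ conditioning set.
  P2: blocked at fork node BrandLoyalty ∈ conditioning set.
  P3: blocked at fork node BrandLoyalty ∈ conditioning set.
  P4: open — no interior node is in the conditioning set.
  P5: blocked at fork node BrandLoyalty ∈ conditioning set.
  P6: open — no interior node is in the conditioning set.
{BrandLoyalty, PriceTier, WebVisits} does not satisfy the backdoor criterion.

No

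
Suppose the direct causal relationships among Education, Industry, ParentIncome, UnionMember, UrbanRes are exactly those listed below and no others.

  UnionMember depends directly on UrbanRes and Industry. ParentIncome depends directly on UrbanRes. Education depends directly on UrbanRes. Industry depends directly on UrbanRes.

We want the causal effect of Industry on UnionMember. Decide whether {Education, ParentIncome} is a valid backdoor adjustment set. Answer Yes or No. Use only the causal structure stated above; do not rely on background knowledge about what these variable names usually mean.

No

Backdoor paths from Industry to UnionMember (paths whose first edge points into Industry):
  P1: Industry <- UrbanRes -> UnionMember
Condition 1 (no descendant of Industry in the set): holds — descendants of Industry are {UnionMember}; none are in {Education, ParentIncome}.
Condition 2 (every backdoor path blocked by {Education, ParentIncome}):
  P1: open — no interior node is in the conditioning set.
{Education, ParentIncome} does not satisfy the backdoor criterion.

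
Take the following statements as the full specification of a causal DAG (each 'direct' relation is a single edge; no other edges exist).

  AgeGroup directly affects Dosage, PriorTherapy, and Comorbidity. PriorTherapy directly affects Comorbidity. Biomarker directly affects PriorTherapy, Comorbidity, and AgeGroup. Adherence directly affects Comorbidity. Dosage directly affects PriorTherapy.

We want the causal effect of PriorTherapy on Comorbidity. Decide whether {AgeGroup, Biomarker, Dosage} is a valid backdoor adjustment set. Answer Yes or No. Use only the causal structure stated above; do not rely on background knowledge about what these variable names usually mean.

Yes

Backdoor paths from PriorTherapy to Comorbidity (paths whose first edge points into PriorTherapy):
  P1: PriorTherapy <- Biomarker -> AgeGroup -> Comorbidity
  P2: PriorTherapy <- Biomarker -> Comorbidity
  P3: PriorTherapy <- AgeGroup <- Biomarker -> Comorbidity
  P4: PriorTherapy <- AgeGroup -> Comorbidity
  P5: PriorTherapy <- Dosage <- AgeGroup <- Biomarker -> Comorbidity
  P6: PriorTherapy <- Dosage <- AgeGroup -> Comorbidity
Condition 1 (no descendant of PriorTherapy in the set): holds — descendants of PriorTherapy are {Comorbidity}; none are in {AgeGroup, Biomarker, Dosage}.
Condition 2 (every backdoor path blocked by {AgeGroup, Biomarker, Dosage}):
  P1: blocked at fork node Biomarker ∈ conditioning set.
  P2: blocked at fork node Biomarker ∈ conditioning set.
  P3: blocked at chain node AgeGroup ∈ conditioning set.
  P4: blocked at fork node AgeGroup ∈ conditioning set.
  P5: blocked at chain node Dosage ∈ conditioning set.
  P6: blocked at chain node Dosage ∈ conditioning set.
{AgeGroup, Biomarker, Dosage} satisfies the backdoor criterion.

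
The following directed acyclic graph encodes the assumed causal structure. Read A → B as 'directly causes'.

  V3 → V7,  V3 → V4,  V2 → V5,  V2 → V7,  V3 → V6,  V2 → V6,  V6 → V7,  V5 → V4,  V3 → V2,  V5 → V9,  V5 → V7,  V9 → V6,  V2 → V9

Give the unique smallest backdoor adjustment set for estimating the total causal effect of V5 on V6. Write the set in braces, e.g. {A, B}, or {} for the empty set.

{V2}

Variables eligible for adjustment (non-descendants of V5, excluding V5 and V6): {V2, V3}.
Backdoor paths from V5 to V6:
  P1: V5 <- V2 <- V3 -> V6
  P2: V5 <- V2 <- V3 -> V7 <- V6
  P3: V5 <- V2 -> V9 -> V6
  P4: V5 <- V2 -> V6
  P5: V5 <- V2 -> V7 <- V3 -> V6
  P6: V5 <- V2 -> V7 <- V6
The empty set is not sufficient: P1 (V5 <- V2 <- V3 -> V6) has no collider blocking it and no conditioned non-collider, so it is open.
Try {V2}:
  P1: blocked at chain node V2 ∈ conditioning set.
  P2: blocked at chain node V2 ∈ conditioning set.
  P3: blocked at fork node V2 ∈ conditioning set.
  P4: blocked at fork node V2 ∈ conditioning set.
  P5: blocked at fork node V2 ∈ conditioning set.
  P6: blocked at fork node V2 ∈ conditioning set.
{V2} contains no descendant of V5 and blocks every backdoor path.
No other singleton works — e.g. {V3} leaves P3 open — so {V2} is the unique smallest valid adjustment set.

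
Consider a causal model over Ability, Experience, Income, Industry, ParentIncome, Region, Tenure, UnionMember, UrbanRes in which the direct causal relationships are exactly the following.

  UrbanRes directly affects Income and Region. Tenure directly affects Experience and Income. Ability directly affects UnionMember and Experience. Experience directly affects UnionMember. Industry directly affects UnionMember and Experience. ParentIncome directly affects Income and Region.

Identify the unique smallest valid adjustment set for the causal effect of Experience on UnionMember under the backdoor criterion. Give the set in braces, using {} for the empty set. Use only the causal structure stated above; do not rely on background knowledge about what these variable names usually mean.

{Ability, Industry}

Variables eligible for adjustment (non-descendants of Experience, excluding Experience and UnionMember): {Ability, Income, Industry, ParentIncome, Region, Tenure, UrbanRes}.
Backdoor paths from Experience to UnionMember:
  P1: Experience <- Ability -> UnionMember
  P2: Experience <- Industry -> UnionMember
The empty set is not sufficient: P1 (Experience <- Ability -> UnionMember) has no collider blocking it and no conditioned non-collider, so it is open.
Try {Ability, Industry}:
  P1: blocked at fork node Ability ∈ conditioning set.
  P2: blocked at fork node Industry ∈ conditioning set.
{Ability, Industry} contains no descendant of Experience and blocks every backdoor path.
Every element of {Ability, Industry} is needed (dropping Ability leaves P1 open; dropping Industry leaves P2 open), so no proper subset is valid.
Among all size-2 subsets of the eligible variables, only {Ability, Industry} blocks every backdoor path, so it is the unique smallest valid adjustment set.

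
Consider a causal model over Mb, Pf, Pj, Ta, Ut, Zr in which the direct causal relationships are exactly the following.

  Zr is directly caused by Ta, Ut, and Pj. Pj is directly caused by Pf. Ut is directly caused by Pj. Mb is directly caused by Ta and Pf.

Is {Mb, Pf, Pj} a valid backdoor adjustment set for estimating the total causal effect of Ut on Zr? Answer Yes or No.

Yes

Backdoor paths from Ut to Zr (paths whose first edge points into Ut):
  P1: Ut <- Pj <- Pf -> Mb <- Ta -> Zr
  P2: Ut <- Pj -> Zr
Condition 1 (no descendant of Ut in the set): holds — descendants of Ut are {Zr}; none are in {Mb, Pf, Pj}.
Condition 2 (every backdoor path blocked by {Mb, Pf, Pj}):
  P1: blocked at chain node Pj ∈ conditioning set.
  P2: blocked at fork node Pj ∈ conditioning set.
{Mb, Pf, Pj} satisfies the backdoor criterion.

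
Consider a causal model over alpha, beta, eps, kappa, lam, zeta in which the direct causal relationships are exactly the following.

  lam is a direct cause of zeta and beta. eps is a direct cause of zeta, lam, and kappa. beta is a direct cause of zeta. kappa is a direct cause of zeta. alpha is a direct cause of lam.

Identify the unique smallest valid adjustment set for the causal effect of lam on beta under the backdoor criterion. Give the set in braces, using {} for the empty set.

Variables eligible for adjustment (non-descendants of lam, excluding lam and beta): {alpha, eps, kappa}.
Backdoor paths from lam to beta:
  P1: lam <- eps -> kappa -> zeta <- beta
  P2: lam <- eps -> zeta <- beta
Each backdoor path contains an unconditioned collider, so every path is already blocked with the empty conditioning set:
  P1: blocked at collider zeta (neither it nor any descendant is in the conditioning set).
  P2: blocked at collider zeta (neither it nor any descendant is in the conditioning set).
The empty set is therefore the unique smallest valid set.

{}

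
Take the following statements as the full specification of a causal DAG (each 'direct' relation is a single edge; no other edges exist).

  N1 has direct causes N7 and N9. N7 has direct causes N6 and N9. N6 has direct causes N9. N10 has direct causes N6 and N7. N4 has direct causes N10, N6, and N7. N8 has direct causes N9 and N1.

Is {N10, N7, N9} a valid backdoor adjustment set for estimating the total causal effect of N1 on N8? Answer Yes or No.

Backdoor paths from N1 to N8 (paths whose first edge points into N1):
  P1: N1 <- N9 -> N8
  P2: N1 <- N7 <- N9 -> N8
  P3: N1 <- N7 <- N6 <- N9 -> N8
  P4: N1 <- N7 -> N10 <- N6 <- N9 -> N8
  P5: N1 <- N7 -> N10 -> N4 <- N6 <- N9 -> N8
  P6: N1 <- N7 -> N4 <- N6 <- N9 -> N8
  P7: N1 <- N7 -> N4 <- N10 <- N6 <- N9 -> N8
Condition 1 (no descendant of N1 in the set): holds — descendants of N1 are {N8}; none are in {N10, N7, N9}.
Condition 2 (every backdoor path blocked by {N10, N7, N9}):
  P1: blocked at fork node N9 ∈ conditioning set.
  P2: blocked at chain node N7 ∈ conditioning set.
  P3: blocked at chain node N7 ∈ conditioning set.
  P4: blocked at fork node N7 ∈ conditioning set.
  P5: blocked at fork node N7 ∈ conditioning set.
  P6: blocked at fork node N7 ∈ conditioning set.
  P7: blocked at fork node N7 ∈ conditioning set.
{N10, N7, N9} satisfies the backdoor criterion.

Yes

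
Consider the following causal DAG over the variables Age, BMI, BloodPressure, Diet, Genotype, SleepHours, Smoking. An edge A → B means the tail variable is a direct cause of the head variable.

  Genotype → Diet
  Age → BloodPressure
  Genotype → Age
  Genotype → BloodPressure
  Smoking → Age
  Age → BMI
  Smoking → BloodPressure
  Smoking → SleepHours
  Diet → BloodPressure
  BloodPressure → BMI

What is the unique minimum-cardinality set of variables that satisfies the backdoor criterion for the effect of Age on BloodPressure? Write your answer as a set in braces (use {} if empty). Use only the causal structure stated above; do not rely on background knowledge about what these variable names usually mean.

Variables eligible for adjustment (non-descendants of Age, excluding Age and BloodPressure): {Diet, Genotype, SleepHours, Smoking}.
Backdoor paths from Age to BloodPressure:
  P1: Age <- Genotype -> Diet -> BloodPressure
  P2: Age <- Genotype -> BloodPressure
  P3: Age <- Smoking -> BloodPressure
The empty set is not sufficient: P1 (Age <- Genotype -> Diet -> BloodPressure) has no collider blocking it and no conditioned non-collider, so it is open.
Try {Genotype, Smoking}:
  P1: blocked at fork node Genotype ∈ conditioning set.
  P2: blocked at fork node Genotype ∈ conditioning set.
  P3: blocked at fork node Smoking ∈ conditioning set.
{Genotype, Smoking} contains no descendant of Age and blocks every backdoor path.
Every element of {Genotype, Smoking} is needed (dropping Genotype leaves P1 open; dropping Smoking leaves P3 open), so no proper subset is valid.
Among all size-2 subsets of the eligible variables, only {Genotype, Smoking} blocks every backdoor path, so it is the unique smallest valid adjustment set.

{Genotype, Smoking}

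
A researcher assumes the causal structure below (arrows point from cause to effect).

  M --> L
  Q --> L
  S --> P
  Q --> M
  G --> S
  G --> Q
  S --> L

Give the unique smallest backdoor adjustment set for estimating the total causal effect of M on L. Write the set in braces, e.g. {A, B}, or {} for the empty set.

{Q}

Variables eligible for adjustment (non-descendants of M, excluding M and L): {G, P, Q, S}.
Backdoor paths from M to L:
  P1: M <- Q <- G -> S -> L
  P2: M <- Q -> L
The empty set is not sufficient: P1 (M <- Q <- G -> S -> L) has no collider blocking it and no conditioned non-collider, so it is open.
Try {Q}:
  P1: blocked at chain node Q ∈ conditioning set.
  P2: blocked at fork node Q ∈ conditioning set.
{Q} contains no descendant of M and blocks every backdoor path.
No other singleton works — e.g. {G} leaves P2 open — so {Q} is the unique smallest valid adjustment set.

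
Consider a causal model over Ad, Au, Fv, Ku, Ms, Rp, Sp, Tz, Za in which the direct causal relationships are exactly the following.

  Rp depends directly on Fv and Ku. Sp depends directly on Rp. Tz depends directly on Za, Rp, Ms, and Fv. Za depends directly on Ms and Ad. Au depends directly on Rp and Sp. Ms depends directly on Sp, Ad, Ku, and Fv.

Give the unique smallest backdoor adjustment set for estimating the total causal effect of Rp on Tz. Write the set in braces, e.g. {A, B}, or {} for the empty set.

{Fv, Ku}

Variables eligible for adjustment (non-descendants of Rp, excluding Rp and Tz): {Ad, Fv, Ku}.
Backdoor paths from Rp to Tz:
  P1: Rp <- Fv -> Ms <- Ad -> Za -> Tz
  P2: Rp <- Fv -> Ms -> Za -> Tz
  P3: Rp <- Fv -> Ms -> Tz
  P4: Rp <- Fv -> Tz
  P5: Rp <- Ku -> Ms <- Fv -> Tz
  P6: Rp <- Ku -> Ms <- Ad -> Za -> Tz
  P7: Rp <- Ku -> Ms -> Za -> Tz
  P8: Rp <- Ku -> Ms -> Tz
The empty set is not sufficient: P2 (Rp <- Fv -> Ms -> Za -> Tz) has no collider blocking it and no conditioned non-collider, so it is open.
Try {Fv, Ku}:
  P1: blocked at fork node Fv ∈ conditioning set.
  P2: blocked at fork node Fv ∈ conditioning set.
  P3: blocked at fork node Fv ∈ conditioning set.
  P4: blocked at fork node Fv ∈ conditioning set.
  P5: blocked at fork node Ku ∈ conditioning set.
  P6: blocked at fork node Ku ∈ conditioning set.
  P7: blocked at fork node Ku ∈ conditioning set.
  P8: blocked at fork node Ku ∈ conditioning set.
{Fv, Ku} contains no descendant of Rp and blocks every backdoor path.
Every element of {Fv, Ku} is needed (dropping Fv leaves P2 open; dropping Ku leaves P7 open), so no proper subset is valid.
Among all size-2 subsets of the eligible variables, only {Fv, Ku} blocks every backdoor path, so it is the unique smallest valid adjustment set.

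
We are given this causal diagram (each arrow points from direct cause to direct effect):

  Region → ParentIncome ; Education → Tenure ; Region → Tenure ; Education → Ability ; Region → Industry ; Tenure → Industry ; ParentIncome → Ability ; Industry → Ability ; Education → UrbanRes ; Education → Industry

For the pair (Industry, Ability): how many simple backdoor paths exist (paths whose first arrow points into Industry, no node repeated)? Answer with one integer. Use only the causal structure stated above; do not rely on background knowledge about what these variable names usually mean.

A backdoor path from Industry to Ability is any simple undirected path whose first edge points into Industry (i.e. leaves Industry via a parent).
Parents of Industry: {Education, Region, Tenure}.
Enumerating:
  P1: Industry <- Region -> Tenure <- Education -> Ability
  P2: Industry <- Region -> ParentIncome -> Ability
  P3: Industry <- Education -> Tenure <- Region -> ParentIncome -> Ability
  P4: Industry <- Education -> Ability
  P5: Industry <- Tenure <- Region -> ParentIncome -> Ability
  P6: Industry <- Tenure <- Education -> Ability
That exhausts the simple backdoor paths. Count: 6.

6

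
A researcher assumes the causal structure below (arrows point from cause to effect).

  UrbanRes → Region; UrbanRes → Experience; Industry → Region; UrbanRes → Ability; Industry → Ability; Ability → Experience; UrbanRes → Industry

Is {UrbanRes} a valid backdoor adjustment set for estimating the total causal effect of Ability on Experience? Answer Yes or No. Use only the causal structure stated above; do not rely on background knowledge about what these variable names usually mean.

Yes

Backdoor paths from Ability to Experience (paths whose first edge points into Ability):
  P1: Ability <- UrbanRes -> Experience
  P2: Ability <- Industry <- UrbanRes -> Experience
  P3: Ability <- Industry -> Region <- UrbanRes -> Experience
Condition 1 (no descendant of Ability in the set): holds — descendants of Ability are {Experience}; none are in {UrbanRes}.
Condition 2 (every backdoor path blocked by {UrbanRes}):
  P1: blocked at fork node UrbanRes ∈ conditioning set.
  P2: blocked at fork node UrbanRes ∈ conditioning set.
  P3: blocked at collider Region (neither it nor any descendant is in the conditioning set).
{UrbanRes} satisfies the backdoor criterion.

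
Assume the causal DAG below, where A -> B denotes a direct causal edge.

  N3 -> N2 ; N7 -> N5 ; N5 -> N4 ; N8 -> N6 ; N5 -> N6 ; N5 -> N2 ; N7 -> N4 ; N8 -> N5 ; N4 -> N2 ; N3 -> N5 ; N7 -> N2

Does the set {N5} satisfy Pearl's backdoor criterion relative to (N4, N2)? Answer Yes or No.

Backdoor paths from N4 to N2 (paths whose first edge points into N4):
  P1: N4 <- N7 -> N5 <- N3 -> N2
  P2: N4 <- N7 -> N5 -> N2
  P3: N4 <- N7 -> N2
  P4: N4 <- N5 <- N3 -> N2
  P5: N4 <- N5 <- N7 -> N2
  P6: N4 <- N5 -> N2
Condition 1 (no descendant of N4 in the set): holds — descendants of N4 are {N2}; none are in {N5}.
Condition 2 (every backdoor path blocked by {N5}):
  P1: open — collider(s) N5 are conditioned on (or have a conditioned descendant) and no non-collider on the path is in the set.
  P2: blocked at chain node N5 ∈ conditioning set.
  P3: open — no interior node is in the conditioning set.
  P4: blocked at chain node N5 ∈ conditioning set.
  P5: blocked at chain node N5 ∈ conditioning set.
  P6: blocked at fork node N5 ∈ conditioning set.
{N5} does not satisfy the backdoor criterion.

No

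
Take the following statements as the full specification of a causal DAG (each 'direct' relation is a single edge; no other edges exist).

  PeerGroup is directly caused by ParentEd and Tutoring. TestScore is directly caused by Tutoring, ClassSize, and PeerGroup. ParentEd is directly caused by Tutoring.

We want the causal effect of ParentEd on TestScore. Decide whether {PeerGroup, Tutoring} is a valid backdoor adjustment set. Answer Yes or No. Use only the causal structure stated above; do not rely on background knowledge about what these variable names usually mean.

No

Backdoor paths from ParentEd to TestScore (paths whose first edge points into ParentEd):
  P1: ParentEd <- Tutoring -> PeerGroup -> TestScore
  P2: ParentEd <- Tutoring -> TestScore
Condition 1 (no descendant of ParentEd in the set): FAILS — PeerGroup is a descendant of ParentEd.
Condition 2 (every backdoor path blocked by {PeerGroup, Tutoring}):
  P1: blocked at fork node Tutoring ∈ conditioning set.
  P2: blocked at fork node Tutoring ∈ conditioning set.
{PeerGroup, Tutoring} does not satisfy the backdoor criterion.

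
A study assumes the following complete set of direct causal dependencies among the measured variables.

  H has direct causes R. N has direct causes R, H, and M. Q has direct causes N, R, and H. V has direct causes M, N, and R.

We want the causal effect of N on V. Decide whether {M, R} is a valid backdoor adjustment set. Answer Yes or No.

Backdoor paths from N to V (paths whose first edge points into N):
  P1: N <- R -> V
  P2: N <- M -> V
  P3: N <- H <- R -> V
  P4: N <- H -> Q <- R -> V
Condition 1 (no descendant of N in the set): holds — descendants of N are {Q, V}; none are in {M, R}.
Condition 2 (every backdoor path blocked by {M, R}):
  P1: blocked at fork node R ∈ conditioning set.
  P2: blocked at fork node M ∈ conditioning set.
  P3: blocked at fork node R ∈ conditioning set.
  P4: blocked at collider Q (neither it nor any descendant is in the conditioning set).
{M, R} satisfies the backdoor criterion.

Yes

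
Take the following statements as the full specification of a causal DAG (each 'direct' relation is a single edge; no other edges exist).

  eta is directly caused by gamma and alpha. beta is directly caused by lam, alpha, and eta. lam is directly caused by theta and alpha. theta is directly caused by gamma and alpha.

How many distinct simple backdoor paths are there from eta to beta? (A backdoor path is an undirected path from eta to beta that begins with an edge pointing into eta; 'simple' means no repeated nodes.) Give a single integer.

7

A backdoor path from eta to beta is any simple undirected path whose first edge points into eta (i.e. leaves eta via a parent).
Parents of eta: {alpha, gamma}.
Enumerating:
  P1: eta <- alpha -> theta -> lam -> beta
  P2: eta <- alpha -> lam -> beta
  P3: eta <- alpha -> beta
  P4: eta <- gamma -> theta <- alpha -> lam -> beta
  P5: eta <- gamma -> theta <- alpha -> beta
  P6: eta <- gamma -> theta -> lam <- alpha -> beta
  P7: eta <- gamma -> theta -> lam -> beta
That exhausts the simple backdoor paths. Count: 7.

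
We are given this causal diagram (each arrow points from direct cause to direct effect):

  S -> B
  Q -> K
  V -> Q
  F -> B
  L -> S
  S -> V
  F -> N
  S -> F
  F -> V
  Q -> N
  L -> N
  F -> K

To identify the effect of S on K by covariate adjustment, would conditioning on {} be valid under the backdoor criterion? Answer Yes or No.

Yes

Backdoor paths from S to K (paths whose first edge points into S):
  P1: S <- L -> N <- F -> V -> Q -> K
  P2: S <- L -> N <- F -> K
  P3: S <- L -> N <- Q <- V <- F -> K
  P4: S <- L -> N <- Q -> K
Condition 1 (no descendant of S in the set): holds — descendants of S are {B, F, K, N, Q, V}; none are in {}.
Condition 2 (every backdoor path blocked by {}):
  P1: blocked at collider N (neither it nor any descendant is in the conditioning set).
  P2: blocked at collider N (neither it nor any descendant is in the conditioning set).
  P3: blocked at collider N (neither it nor any descendant is in the conditioning set).
  P4: blocked at collider N (neither it nor any descendant is in the conditioning set).
{} satisfies the backdoor criterion.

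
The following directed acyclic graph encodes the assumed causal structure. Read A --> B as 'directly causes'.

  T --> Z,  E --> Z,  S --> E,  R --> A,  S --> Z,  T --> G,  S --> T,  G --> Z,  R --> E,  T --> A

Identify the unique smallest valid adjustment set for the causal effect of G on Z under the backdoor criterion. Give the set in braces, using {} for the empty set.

{T}

Variables eligible for adjustment (non-descendants of G, excluding G and Z): {A, E, R, S, T}.
Backdoor paths from G to Z:
  P1: G <- T <- S -> E -> Z
  P2: G <- T <- S -> Z
  P3: G <- T -> A <- R -> E <- S -> Z
  P4: G <- T -> A <- R -> E -> Z
  P5: G <- T -> Z
The empty set is not sufficient: P1 (G <- T <- S -> E -> Z) has no collider blocking it and no conditioned non-collider, so it is open.
Try {T}:
  P1: blocked at chain node T ∈ conditioning set.
  P2: blocked at chain node T ∈ conditioning set.
  P3: blocked at fork node T ∈ conditioning set.
  P4: blocked at fork node T ∈ conditioning set.
  P5: blocked at fork node T ∈ conditioning set.
{T} contains no descendant of G and blocks every backdoor path.
No other singleton works — e.g. {S} leaves P5 open — so {T} is the unique smallest valid adjustment set.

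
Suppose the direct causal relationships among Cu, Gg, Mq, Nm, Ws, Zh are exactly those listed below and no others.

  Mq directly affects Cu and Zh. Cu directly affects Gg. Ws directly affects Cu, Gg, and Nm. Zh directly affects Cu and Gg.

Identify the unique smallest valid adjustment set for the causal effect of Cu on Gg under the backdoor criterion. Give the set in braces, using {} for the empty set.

Variables eligible for adjustment (non-descendants of Cu, excluding Cu and Gg): {Mq, Nm, Ws, Zh}.
Backdoor paths from Cu to Gg:
  P1: Cu <- Mq -> Zh -> Gg
  P2: Cu <- Zh -> Gg
  P3: Cu <- Ws -> Gg
The empty set is not sufficient: P1 (Cu <- Mq -> Zh -> Gg) has no collider blocking it and no conditioned non-collider, so it is open.
Try {Ws, Zh}:
  P1: blocked at chain node Zh ∈ conditioning set.
  P2: blocked at fork node Zh ∈ conditioning set.
  P3: blocked at fork node Ws ∈ conditioning set.
{Ws, Zh} contains no descendant of Cu and blocks every backdoor path.
Every element of {Ws, Zh} is needed (dropping Ws leaves P3 open; dropping Zh leaves P1 open), so no proper subset is valid.
Among all size-2 subsets of the eligible variables, only {Ws, Zh} blocks every backdoor path, so it is the unique smallest valid adjustment set.

{Ws, Zh}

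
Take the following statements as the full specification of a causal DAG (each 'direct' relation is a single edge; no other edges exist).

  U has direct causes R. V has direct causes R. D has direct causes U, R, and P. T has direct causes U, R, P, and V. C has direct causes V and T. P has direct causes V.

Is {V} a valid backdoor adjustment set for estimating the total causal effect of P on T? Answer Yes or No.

Yes

Backdoor paths from P to T (paths whose first edge points into P):
  P1: P <- V <- R -> U -> T
  P2: P <- V <- R -> T
  P3: P <- V <- R -> D <- U -> T
  P4: P <- V -> T
  P5: P <- V -> C <- T
Condition 1 (no descendant of P in the set): holds — descendants of P are {C, D, T}; none are in {V}.
Condition 2 (every backdoor path blocked by {V}):
  P1: blocked at chain node V ∈ conditioning set.
  P2: blocked at chain node V ∈ conditioning set.
  P3: blocked at chain node V ∈ conditioning set.
  P4: blocked at fork node V ∈ conditioning set.
  P5: blocked at fork node V ∈ conditioning set.
{V} satisfies the backdoor criterion.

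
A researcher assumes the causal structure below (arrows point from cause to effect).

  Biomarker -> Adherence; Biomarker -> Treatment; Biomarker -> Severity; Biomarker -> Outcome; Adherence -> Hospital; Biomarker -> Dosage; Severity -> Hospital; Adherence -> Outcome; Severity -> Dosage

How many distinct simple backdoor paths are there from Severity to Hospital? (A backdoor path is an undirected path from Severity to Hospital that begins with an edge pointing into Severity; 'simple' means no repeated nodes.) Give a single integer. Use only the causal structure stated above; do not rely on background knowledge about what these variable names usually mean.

A backdoor path from Severity to Hospital is any simple undirected path whose first edge points into Severity (i.e. leaves Severity via a parent).
Parents of Severity: {Biomarker}.
Enumerating:
  P1: Severity <- Biomarker -> Adherence -> Hospital
  P2: Severity <- Biomarker -> Outcome <- Adherence -> Hospital
That exhausts the simple backdoor paths. Count: 2.

2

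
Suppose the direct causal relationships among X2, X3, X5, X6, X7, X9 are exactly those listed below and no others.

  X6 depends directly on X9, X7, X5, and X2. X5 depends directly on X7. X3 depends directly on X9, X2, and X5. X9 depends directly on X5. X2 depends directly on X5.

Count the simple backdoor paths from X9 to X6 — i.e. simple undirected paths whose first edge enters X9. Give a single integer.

A backdoor path from X9 to X6 is any simple undirected path whose first edge points into X9 (i.e. leaves X9 via a parent).
Parents of X9: {X5}.
Enumerating:
  P1: X9 <- X5 <- X7 -> X6
  P2: X9 <- X5 -> X2 -> X6
  P3: X9 <- X5 -> X6
  P4: X9 <- X5 -> X3 <- X2 -> X6
That exhausts the simple backdoor paths. Count: 4.

4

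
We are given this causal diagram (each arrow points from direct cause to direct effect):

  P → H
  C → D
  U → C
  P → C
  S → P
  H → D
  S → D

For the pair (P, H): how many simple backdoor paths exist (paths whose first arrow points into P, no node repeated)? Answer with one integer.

1

A backdoor path from P to H is any simple undirected path whose first edge points into P (i.e. leaves P via a parent).
Parents of P: {S}.
Enumerating:
  P1: P <- S -> D <- H
That exhausts the simple backdoor paths. Count: 1.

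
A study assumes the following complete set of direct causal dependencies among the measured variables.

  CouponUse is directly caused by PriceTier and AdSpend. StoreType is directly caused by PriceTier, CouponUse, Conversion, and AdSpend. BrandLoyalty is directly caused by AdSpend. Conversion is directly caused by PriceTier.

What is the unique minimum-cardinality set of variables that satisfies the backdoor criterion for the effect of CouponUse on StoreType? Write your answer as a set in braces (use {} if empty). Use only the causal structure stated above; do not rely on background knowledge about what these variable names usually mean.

Variables eligible for adjustment (non-descendants of CouponUse, excluding CouponUse and StoreType): {AdSpend, BrandLoyalty, Conversion, PriceTier}.
Backdoor paths from CouponUse to StoreType:
  P1: CouponUse <- PriceTier -> Conversion -> StoreType
  P2: CouponUse <- PriceTier -> StoreType
  P3: CouponUse <- AdSpend -> StoreType
The empty set is not sufficient: P1 (CouponUse <- PriceTier -> Conversion -> StoreType) has no collider blocking it and no conditioned non-collider, so it is open.
Try {AdSpend, PriceTier}:
  P1: blocked at fork node PriceTier ∈ conditioning set.
  P2: blocked at fork node PriceTier ∈ conditioning set.
  P3: blocked at fork node AdSpend ∈ conditioning set.
{AdSpend, PriceTier} contains no descendant of CouponUse and blocks every backdoor path.
Every element of {AdSpend, PriceTier} is needed (dropping AdSpend leaves P3 open; dropping PriceTier leaves P1 open), so no proper subset is valid.
Among all size-2 subsets of the eligible variables, only {AdSpend, PriceTier} blocks every backdoor path, so it is the unique smallest valid adjustment set.

{AdSpend, PriceTier}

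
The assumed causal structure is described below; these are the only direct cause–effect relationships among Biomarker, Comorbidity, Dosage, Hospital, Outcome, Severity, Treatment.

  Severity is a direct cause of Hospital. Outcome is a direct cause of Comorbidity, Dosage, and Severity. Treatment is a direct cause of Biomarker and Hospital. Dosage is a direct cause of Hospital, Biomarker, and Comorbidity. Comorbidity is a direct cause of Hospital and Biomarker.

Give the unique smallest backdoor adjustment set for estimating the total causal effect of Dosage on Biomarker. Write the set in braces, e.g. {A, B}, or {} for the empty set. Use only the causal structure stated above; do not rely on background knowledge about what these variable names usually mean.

Variables eligible for adjustment (non-descendants of Dosage, excluding Dosage and Biomarker): {Outcome, Severity, Treatment}.
Backdoor paths from Dosage to Biomarker:
  P1: Dosage <- Outcome -> Comorbidity -> Hospital <- Treatment -> Biomarker
  P2: Dosage <- Outcome -> Comorbidity -> Biomarker
  P3: Dosage <- Outcome -> Severity -> Hospital <- Comorbidity -> Biomarker
  P4: Dosage <- Outcome -> Severity -> Hospital <- Treatment -> Biomarker
The empty set is not sufficient: P2 (Dosage <- Outcome -> Comorbidity -> Biomarker) has no collider blocking it and no conditioned non-collider, so it is open.
Try {Outcome}:
  P1: blocked at fork node Outcome ∈ conditioning set.
  P2: blocked at fork node Outcome ∈ conditioning set.
  P3: blocked at fork node Outcome ∈ conditioning set.
  P4: blocked at fork node Outcome ∈ conditioning set.
{Outcome} contains no descendant of Dosage and blocks every backdoor path.
No other singleton works — e.g. {Severity} leaves P2 open — so {Outcome} is the unique smallest valid adjustment set.

{Outcome}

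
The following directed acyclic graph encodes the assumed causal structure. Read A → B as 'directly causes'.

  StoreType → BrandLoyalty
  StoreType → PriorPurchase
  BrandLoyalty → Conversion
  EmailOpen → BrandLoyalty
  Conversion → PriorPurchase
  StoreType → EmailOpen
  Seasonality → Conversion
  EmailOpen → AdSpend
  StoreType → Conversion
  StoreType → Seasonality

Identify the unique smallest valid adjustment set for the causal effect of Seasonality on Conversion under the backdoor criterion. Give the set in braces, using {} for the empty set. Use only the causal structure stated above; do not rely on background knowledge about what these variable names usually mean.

Variables eligible for adjustment (non-descendants of Seasonality, excluding Seasonality and Conversion): {AdSpend, BrandLoyalty, EmailOpen, StoreType}.
Backdoor paths from Seasonality to Conversion:
  P1: Seasonality <- StoreType -> EmailOpen -> BrandLoyalty -> Conversion
  P2: Seasonality <- StoreType -> BrandLoyalty -> Conversion
  P3: Seasonality <- StoreType -> Conversion
  P4: Seasonality <- StoreType -> PriorPurchase <- Conversion
The empty set is not sufficient: P1 (Seasonality <- StoreType -> EmailOpen -> BrandLoyalty -> Conversion) has no collider blocking it and no conditioned non-collider, so it is open.
Try {StoreType}:
  P1: blocked at fork node StoreType ∈ conditioning set.
  P2: blocked at fork node StoreType ∈ conditioning set.
  P3: blocked at fork node StoreType ∈ conditioning set.
  P4: blocked at fork node StoreType ∈ conditioning set.
{StoreType} contains no descendant of Seasonality and blocks every backdoor path.
No other singleton works — e.g. {EmailOpen} leaves P2 open — so {StoreType} is the unique smallest valid adjustment set.

{StoreType}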